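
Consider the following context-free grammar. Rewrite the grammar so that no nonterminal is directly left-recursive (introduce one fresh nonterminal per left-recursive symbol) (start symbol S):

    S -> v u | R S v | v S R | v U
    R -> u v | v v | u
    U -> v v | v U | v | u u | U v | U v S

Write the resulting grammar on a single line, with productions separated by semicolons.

S -> v u | R S v | v S R | v U; R -> u v | v v | u; U -> v v U' | v U U' | v U' | u u U'; U' -> v U' | v S U' | ε

Left recursion appears on U.
For U: α = {v, v S}, β = {v v, v U, v, u u}. Rewrite as U → β U' and U' → α U' | ε.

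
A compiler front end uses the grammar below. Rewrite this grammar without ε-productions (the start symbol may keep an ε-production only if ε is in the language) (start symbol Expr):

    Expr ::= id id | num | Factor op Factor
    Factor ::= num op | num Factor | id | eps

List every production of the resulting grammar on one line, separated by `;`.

Nullable nonterminals: {Factor}.
ε ∉ L(G), so no ε-production is kept.
For each production, add variants omitting each subset of nullable occurrences: Expr → Factor op Factor gives Factor op Factor | Factor op | op Factor | op. Factor → num Factor gives num Factor | num.

Expr ::= id id | num | Factor op Factor | Factor op | op Factor | op; Factor ::= num op | num Factor | num | id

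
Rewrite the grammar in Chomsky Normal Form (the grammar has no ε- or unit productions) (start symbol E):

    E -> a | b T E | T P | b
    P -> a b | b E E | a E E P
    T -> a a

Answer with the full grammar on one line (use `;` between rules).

Introduce a nonterminal for each terminal appearing in a rule of length ≥ 2: X1 → b, X2 → a.
Binarize each right-hand side of length ≥ 3 by chaining fresh nonterminals (Y1, Y2, …): affected rules were E → X1 T E; P → X1 E E; P → X2 E E P.

E -> a | X1 Y1 | T P | b; P -> X2 X1 | X1 Y2 | X2 Y3; T -> X2 X2; X1 -> b; X2 -> a; Y1 -> T E; Y2 -> E E; Y3 -> E Y4; Y4 -> E P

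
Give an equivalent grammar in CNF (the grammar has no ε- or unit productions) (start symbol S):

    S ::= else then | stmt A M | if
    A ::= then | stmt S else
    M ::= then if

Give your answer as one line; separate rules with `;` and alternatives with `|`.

S ::= X1 X2 | X3 Y1 | if; A ::= then | X3 Y2; M ::= X2 X4; X1 ::= else; X2 ::= then; X3 ::= stmt; X4 ::= if; Y1 ::= A M; Y2 ::= S X1

Introduce a nonterminal for each terminal appearing in a rule of length ≥ 2: X1 → else, X2 → then, X3 → stmt, X4 → if.
Binarize each right-hand side of length ≥ 3 by chaining fresh nonterminals (Y1, Y2, …): affected rules were S → X3 A M; A → X3 S X1.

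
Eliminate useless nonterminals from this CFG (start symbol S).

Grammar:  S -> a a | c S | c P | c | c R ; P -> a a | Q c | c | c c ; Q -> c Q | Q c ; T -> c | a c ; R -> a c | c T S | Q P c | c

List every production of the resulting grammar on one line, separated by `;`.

Generating nonterminals: {P, R, S, T}.
Reachable from S after that: {P, R, S, T}.
Removed useless symbols: {Q} and every production mentioning them.

S -> a a | c S | c P | c | c R; P -> a a | c | c c; T -> c | a c; R -> a c | c T S | c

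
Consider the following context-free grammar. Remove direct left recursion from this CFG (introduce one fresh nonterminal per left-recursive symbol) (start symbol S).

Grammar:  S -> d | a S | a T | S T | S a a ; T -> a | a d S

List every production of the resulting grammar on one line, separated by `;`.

S -> d S' | a S S' | a T S'; T -> a | a d S; S' -> T S' | a a S' | ε

Left recursion appears on S.
For S: α = {T, a a}, β = {d, a S, a T}. Rewrite as S → β S' and S' → α S' | ε.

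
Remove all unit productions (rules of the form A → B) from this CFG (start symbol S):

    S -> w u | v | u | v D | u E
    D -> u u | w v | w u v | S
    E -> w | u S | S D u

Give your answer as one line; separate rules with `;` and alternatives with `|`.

Unit pairs: D ⇒* {S}.
For every A with A ⇒* B via unit rules, add B's non-unit alternatives to A; then delete every rule of the form X → Y.

S -> w u | v | u | v D | u E; D -> w u | v | u | v D | u E | u u | w v | w u v; E -> w | u S | S D u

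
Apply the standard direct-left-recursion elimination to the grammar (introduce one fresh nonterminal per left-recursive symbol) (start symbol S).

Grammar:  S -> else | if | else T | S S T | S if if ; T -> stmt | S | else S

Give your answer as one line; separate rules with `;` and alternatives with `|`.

S -> else S' | if S' | else T S'; T -> stmt | S | else S; S' -> S T S' | if if S' | eps

S is directly left-recursive.
For S: α = {S T, if if}, β = {else, if, else T}. Rewrite as S → β S' and S' → α S' | ε.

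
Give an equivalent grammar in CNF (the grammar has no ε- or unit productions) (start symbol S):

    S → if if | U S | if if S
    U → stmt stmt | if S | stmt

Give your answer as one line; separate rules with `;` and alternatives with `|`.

S → X1 X1 | U S | X1 Y1; U → X2 X2 | X1 S | stmt; X1 → if; X2 → stmt; Y1 → X1 S

Introduce a nonterminal for each terminal appearing in a rule of length ≥ 2: X1 → if, X2 → stmt.
Binarize each right-hand side of length ≥ 3 by chaining fresh nonterminals (Y1, Y2, …): affected rules were S → X1 X1 S.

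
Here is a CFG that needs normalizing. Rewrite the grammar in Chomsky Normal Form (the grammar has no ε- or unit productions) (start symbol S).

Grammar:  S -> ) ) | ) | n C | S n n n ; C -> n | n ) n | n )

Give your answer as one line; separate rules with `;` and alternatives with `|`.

S -> X1 X1 | ) | X2 C | S Y1; C -> n | X2 Y3 | X2 X1; X1 -> ); X2 -> n; Y1 -> X2 Y2; Y2 -> X2 X2; Y3 -> X1 X2

Introduce a nonterminal for each terminal appearing in a rule of length ≥ 2: X1 → ), X2 → n.
Binarize each right-hand side of length ≥ 3 by chaining fresh nonterminals (Y1, Y2, …): affected rules were S → S X2 X2 X2; C → X2 X1 X2.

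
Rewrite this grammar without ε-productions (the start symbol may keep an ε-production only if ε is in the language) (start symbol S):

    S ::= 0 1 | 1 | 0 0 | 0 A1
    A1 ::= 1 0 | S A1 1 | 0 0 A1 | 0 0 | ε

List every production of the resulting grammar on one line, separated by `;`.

S ::= 0 1 | 1 | 0 0 | 0 A1 | 0; A1 ::= 1 0 | S A1 1 | S 1 | 0 0 A1 | 0 0

The nullable symbols are {A1}.
ε ∉ L(G), so no ε-production is kept.
Expand every rule over subsets of its nullable positions: S → 0 A1 gives 0 A1 | 0. A1 → S A1 1 gives S A1 1 | S 1. A1 → 0 0 A1 gives 0 0 A1 | 0 0.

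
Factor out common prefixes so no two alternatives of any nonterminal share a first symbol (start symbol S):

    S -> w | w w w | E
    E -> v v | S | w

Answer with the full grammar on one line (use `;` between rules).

S -> E | w S'; E -> v v | S | w; S' -> ε | w w

S has alternatives sharing prefix 'w': factor to S → w S' with S' → ε | w w.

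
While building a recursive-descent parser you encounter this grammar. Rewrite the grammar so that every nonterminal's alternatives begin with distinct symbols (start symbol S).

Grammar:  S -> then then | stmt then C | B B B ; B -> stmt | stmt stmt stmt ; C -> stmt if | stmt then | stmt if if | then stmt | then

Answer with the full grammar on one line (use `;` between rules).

B has alternatives sharing prefix 'stmt': factor to B → stmt B' with B' → ε | stmt stmt.
C has alternatives sharing prefix 'stmt': factor to C → stmt C' with C' → if | then | if if.
C has alternatives sharing prefix 'then': factor to C → then C'' with C'' → stmt | ε.
C' has alternatives sharing prefix 'if': factor to C' → if C''' with C''' → ε | if.

S -> then then | stmt then C | B B B; B -> stmt B'; C -> stmt C' | then C''; B' -> ε | stmt stmt; C' -> then | if C'''; C'' -> stmt | ε; C''' -> ε | if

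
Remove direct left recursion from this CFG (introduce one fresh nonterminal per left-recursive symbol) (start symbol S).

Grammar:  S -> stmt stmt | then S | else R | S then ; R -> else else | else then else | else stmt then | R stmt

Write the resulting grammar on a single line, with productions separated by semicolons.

S, R are directly left-recursive.
For S: α = {then}, β = {stmt stmt, then S, else R}. Rewrite as S → β S' and S' → α S' | ε.
For R: α = {stmt}, β = {else else, else then else, else stmt then}. Rewrite as R → β R' and R' → α R' | ε.

S -> stmt stmt S' | then S S' | else R S'; R -> else else R' | else then else R' | else stmt then R'; S' -> then S' | ε; R' -> stmt R' | ε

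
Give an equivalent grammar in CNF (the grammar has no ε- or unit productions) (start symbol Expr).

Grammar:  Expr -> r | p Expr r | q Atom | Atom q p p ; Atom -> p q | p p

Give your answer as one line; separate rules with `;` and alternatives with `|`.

Introduce a nonterminal for each terminal appearing in a rule of length ≥ 2: X1 → p, X2 → r, X3 → q.
Binarize each right-hand side of length ≥ 3 by chaining fresh nonterminals (Y1, Y2, …): affected rules were Expr → X1 Expr X2; Expr → Atom X3 X1 X1.

Expr -> r | X1 Y1 | X3 Atom | Atom Y2; Atom -> X1 X3 | X1 X1; X1 -> p; X2 -> r; X3 -> q; Y1 -> Expr X2; Y2 -> X3 Y3; Y3 -> X1 X1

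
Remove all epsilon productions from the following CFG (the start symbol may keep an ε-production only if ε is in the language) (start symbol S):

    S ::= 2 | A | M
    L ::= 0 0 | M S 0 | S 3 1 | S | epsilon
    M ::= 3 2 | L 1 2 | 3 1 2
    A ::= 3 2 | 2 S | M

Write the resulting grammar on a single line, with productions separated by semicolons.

Nullable set = {L}.
ε ∉ L(G), so no ε-production is kept.
Add the nullable-subset variants: M → L 1 2 gives L 1 2 | 1 2.

S ::= 2 | A | M; L ::= 0 0 | M S 0 | S 3 1 | S; M ::= 3 2 | L 1 2 | 1 2 | 3 1 2; A ::= 3 2 | 2 S | M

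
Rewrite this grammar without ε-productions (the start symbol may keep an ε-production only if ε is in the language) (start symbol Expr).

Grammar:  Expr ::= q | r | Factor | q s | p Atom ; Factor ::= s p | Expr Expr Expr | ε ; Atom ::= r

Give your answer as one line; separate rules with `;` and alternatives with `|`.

Expr ::= q | r | Factor | q s | p Atom | ε; Factor ::= s p | Expr Expr Expr | Expr Expr | Expr; Atom ::= r

Nullable nonterminals: {Expr, Factor}.
ε ∈ L(G) since Expr is nullable, so keep Expr → ε.
Add the nullable-subset variants: Factor → Expr Expr Expr gives Expr Expr Expr | Expr Expr | Expr.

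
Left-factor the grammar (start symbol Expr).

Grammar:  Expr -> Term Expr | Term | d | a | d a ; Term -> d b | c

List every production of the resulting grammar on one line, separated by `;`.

Expr has alternatives sharing prefix 'Term': factor to Expr → Term Expr1 with Expr1 → Expr | ε.
Expr has alternatives sharing prefix 'd': factor to Expr → d Expr2 with Expr2 → ε | a.

Expr -> a | Term Expr1 | d Expr2; Term -> d b | c; Expr1 -> Expr | ε; Expr2 -> ε | a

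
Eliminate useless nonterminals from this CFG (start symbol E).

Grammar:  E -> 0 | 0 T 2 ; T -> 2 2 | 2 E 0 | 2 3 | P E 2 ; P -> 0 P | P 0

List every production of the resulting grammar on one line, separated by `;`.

E -> 0 | 0 T 2; T -> 2 2 | 2 E 0 | 2 3

Generating nonterminals: {E, T}.
Reachable from E after that: {E, T}.
Removed useless symbols: {P} and every production mentioning them.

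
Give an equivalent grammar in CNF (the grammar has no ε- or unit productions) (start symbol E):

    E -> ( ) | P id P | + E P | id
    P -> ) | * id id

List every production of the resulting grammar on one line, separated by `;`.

E -> X1 X2 | P Y1 | X4 Y2 | id; P -> ) | X5 Y3; X1 -> (; X2 -> ); X3 -> id; X4 -> +; X5 -> *; Y1 -> X3 P; Y2 -> E P; Y3 -> X3 X3

Introduce a nonterminal for each terminal appearing in a rule of length ≥ 2: X1 → (, X2 → ), X3 → id, X4 → +, X5 → *.
Binarize each right-hand side of length ≥ 3 by chaining fresh nonterminals (Y1, Y2, …): affected rules were E → P X3 P; E → X4 E P; P → X5 X3 X3.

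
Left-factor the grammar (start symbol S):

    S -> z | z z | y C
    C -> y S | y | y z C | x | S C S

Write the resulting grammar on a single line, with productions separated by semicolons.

S has alternatives sharing prefix 'z': factor to S → z S' with S' → ε | z.
C has alternatives sharing prefix 'y': factor to C → y C' with C' → S | ε | z C.

S -> y C | z S'; C -> x | S C S | y C'; S' -> ε | z; C' -> S | ε | z C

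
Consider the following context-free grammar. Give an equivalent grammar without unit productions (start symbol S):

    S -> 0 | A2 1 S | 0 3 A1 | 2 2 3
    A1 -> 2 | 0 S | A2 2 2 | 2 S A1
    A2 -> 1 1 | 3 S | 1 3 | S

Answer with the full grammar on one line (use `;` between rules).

Unit pairs: A2 ⇒* {S}.
For each unit pair (A, B), copy every non-unit production of B to A, then drop all unit productions.

S -> 0 | A2 1 S | 0 3 A1 | 2 2 3; A1 -> 2 | 0 S | A2 2 2 | 2 S A1; A2 -> 1 1 | 3 S | 1 3 | 0 | A2 1 S | 0 3 A1 | 2 2 3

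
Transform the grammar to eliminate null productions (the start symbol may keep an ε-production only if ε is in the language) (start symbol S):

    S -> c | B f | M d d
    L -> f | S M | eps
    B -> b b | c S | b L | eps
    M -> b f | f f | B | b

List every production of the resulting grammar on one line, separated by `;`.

S -> c | B f | f | M d d | d d; L -> f | S M | S; B -> b b | c S | b L | b; M -> b f | f f | B | b

The nullable symbols are {B, L, M}.
ε ∉ L(G), so no ε-production is kept.
Add the nullable-subset variants: S → B f gives B f | f. S → M d d gives M d d | d d. L → S M gives S M | S. B → b L gives b L | b.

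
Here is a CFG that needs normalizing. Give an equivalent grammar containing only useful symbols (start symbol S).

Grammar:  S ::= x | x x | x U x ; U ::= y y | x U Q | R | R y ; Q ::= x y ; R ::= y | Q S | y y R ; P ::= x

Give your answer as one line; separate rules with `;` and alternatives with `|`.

S ::= x | x x | x U x; U ::= y y | x U Q | R | R y; Q ::= x y; R ::= y | Q S | y y R

Generating nonterminals: {P, Q, R, S, U}.
Reachable from S after that: {Q, R, S, U}.
Removed useless symbols: {P} and every production mentioning them.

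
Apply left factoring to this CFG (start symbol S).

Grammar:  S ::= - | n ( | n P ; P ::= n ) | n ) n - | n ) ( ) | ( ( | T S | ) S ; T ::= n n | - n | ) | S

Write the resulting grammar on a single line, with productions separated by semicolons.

S ::= - | n S'; P ::= ( ( | T S | ) S | n ) P'; T ::= n n | - n | ) | S; S' ::= ( | P; P' ::= ε | n - | ( )

S has alternatives sharing prefix 'n': factor to S → n S' with S' → ( | P.
P has alternatives sharing prefix 'n )': factor to P → n ) P' with P' → ε | n - | ( ).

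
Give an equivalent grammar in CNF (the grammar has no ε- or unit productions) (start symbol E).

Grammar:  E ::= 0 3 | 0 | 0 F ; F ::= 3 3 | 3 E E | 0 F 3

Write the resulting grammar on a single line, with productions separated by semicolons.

Introduce a nonterminal for each terminal appearing in a rule of length ≥ 2: X1 → 0, X2 → 3.
Binarize each right-hand side of length ≥ 3 by chaining fresh nonterminals (Y1, Y2, …): affected rules were F → X2 E E; F → X1 F X2.

E ::= X1 X2 | 0 | X1 F; F ::= X2 X2 | X2 Y1 | X1 Y2; X1 ::= 0; X2 ::= 3; Y1 ::= E E; Y2 ::= F X2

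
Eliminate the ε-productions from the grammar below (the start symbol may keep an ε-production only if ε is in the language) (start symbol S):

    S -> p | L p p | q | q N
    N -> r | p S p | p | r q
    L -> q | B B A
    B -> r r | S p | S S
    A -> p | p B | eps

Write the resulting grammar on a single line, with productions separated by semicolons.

Nullable set = {A}.
ε ∉ L(G), so no ε-production is kept.
For each production, add variants omitting each subset of nullable occurrences: L → B B A gives B B A | B B.

S -> p | L p p | q | q N; N -> r | p S p | p | r q; L -> q | B B A | B B; B -> r r | S p | S S; A -> p | p B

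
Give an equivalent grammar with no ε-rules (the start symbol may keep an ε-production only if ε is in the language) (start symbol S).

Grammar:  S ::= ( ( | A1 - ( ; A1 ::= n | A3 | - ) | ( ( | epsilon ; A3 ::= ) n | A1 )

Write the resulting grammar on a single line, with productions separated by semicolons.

Nullable set = {A1}.
ε ∉ L(G), so no ε-production is kept.
For each production, add variants omitting each subset of nullable occurrences: S → A1 - ( gives A1 - ( | - (. A3 → A1 ) gives A1 ) | ).

S ::= ( ( | A1 - ( | - (; A1 ::= n | A3 | - ) | ( (; A3 ::= ) n | A1 ) | )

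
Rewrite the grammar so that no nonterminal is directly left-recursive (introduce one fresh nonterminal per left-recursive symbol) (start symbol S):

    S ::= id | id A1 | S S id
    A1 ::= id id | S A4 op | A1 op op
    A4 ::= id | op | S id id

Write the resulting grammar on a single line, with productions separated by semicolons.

Left recursion appears on S, A1.
For S: α = {S id}, β = {id, id A1}. Rewrite as S → β S' and S' → α S' | ε.
For A1: α = {op op}, β = {id id, S A4 op}. Rewrite as A1 → β A1' and A1' → α A1' | ε.

S ::= id S' | id A1 S'; A1 ::= id id A1' | S A4 op A1'; A4 ::= id | op | S id id; S' ::= S id S' | ε; A1' ::= op op A1' | ε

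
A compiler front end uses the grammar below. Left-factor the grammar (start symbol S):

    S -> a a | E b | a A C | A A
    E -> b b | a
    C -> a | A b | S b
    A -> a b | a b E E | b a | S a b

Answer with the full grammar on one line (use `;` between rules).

S has alternatives sharing prefix 'a': factor to S → a S' with S' → a | A C.
A has alternatives sharing prefix 'a b': factor to A → a b A' with A' → ε | E E.

S -> E b | A A | a S'; E -> b b | a; C -> a | A b | S b; A -> b a | S a b | a b A'; S' -> a | A C; A' -> ε | E E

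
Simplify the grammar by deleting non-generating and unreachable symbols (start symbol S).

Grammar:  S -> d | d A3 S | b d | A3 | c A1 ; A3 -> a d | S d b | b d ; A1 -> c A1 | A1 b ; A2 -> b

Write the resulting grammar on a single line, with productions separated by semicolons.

Generating nonterminals: {A2, A3, S}.
Reachable from S after that: {A3, S}.
Removed useless symbols: {A1, A2} and every production mentioning them.

S -> d | d A3 S | b d | A3; A3 -> a d | S d b | b d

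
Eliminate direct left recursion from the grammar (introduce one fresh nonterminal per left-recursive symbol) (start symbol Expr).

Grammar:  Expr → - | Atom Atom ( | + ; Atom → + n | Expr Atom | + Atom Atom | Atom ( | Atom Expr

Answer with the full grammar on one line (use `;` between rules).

Expr → - | Atom Atom ( | +; Atom → + n Atom1 | Expr Atom Atom1 | + Atom Atom Atom1; Atom1 → ( Atom1 | Expr Atom1 | ε

Left recursion appears on Atom.
For Atom: α = {(, Expr}, β = {+ n, Expr Atom, + Atom Atom}. Rewrite as Atom → β Atom1 and Atom1 → α Atom1 | ε.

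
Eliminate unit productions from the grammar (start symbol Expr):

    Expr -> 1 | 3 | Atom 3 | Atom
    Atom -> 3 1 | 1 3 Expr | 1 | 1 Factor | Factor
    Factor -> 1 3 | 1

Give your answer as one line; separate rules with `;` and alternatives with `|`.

Unit pairs: Atom ⇒* {Factor}; Expr ⇒* {Atom, Factor}.
For every A with A ⇒* B via unit rules, add B's non-unit alternatives to A; then delete every rule of the form X → Y.

Expr -> 3 1 | 1 3 Expr | 1 | 1 Factor | 1 3 | 3 | Atom 3; Atom -> 3 1 | 1 3 Expr | 1 | 1 Factor | 1 3; Factor -> 1 3 | 1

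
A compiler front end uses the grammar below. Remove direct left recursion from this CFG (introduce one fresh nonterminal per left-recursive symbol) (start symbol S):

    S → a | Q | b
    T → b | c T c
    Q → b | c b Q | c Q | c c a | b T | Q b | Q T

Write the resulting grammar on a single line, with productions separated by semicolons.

S → a | Q | b; T → b | c T c; Q → b Q' | c b Q Q' | c Q Q' | c c a Q' | b T Q'; Q' → b Q' | T Q' | ε

Q is directly left-recursive.
For Q: α = {b, T}, β = {b, c b Q, c Q, c c a, b T}. Rewrite as Q → β Q' and Q' → α Q' | ε.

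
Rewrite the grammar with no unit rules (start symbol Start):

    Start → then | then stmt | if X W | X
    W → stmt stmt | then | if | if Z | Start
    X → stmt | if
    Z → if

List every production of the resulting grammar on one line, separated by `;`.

Unit pairs: Start ⇒* {X}; W ⇒* {Start, X}.
Replace each nonterminal's rules with the union of the non-unit rules of every nonterminal it unit-derives.

Start → then | then stmt | if X W | stmt | if; W → then | then stmt | if X W | stmt | if | stmt stmt | if Z; X → stmt | if; Z → if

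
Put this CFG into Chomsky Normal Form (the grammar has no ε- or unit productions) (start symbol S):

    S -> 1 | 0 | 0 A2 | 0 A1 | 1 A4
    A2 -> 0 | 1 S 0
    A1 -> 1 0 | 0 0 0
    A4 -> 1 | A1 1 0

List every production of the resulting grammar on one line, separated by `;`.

Introduce a nonterminal for each terminal appearing in a rule of length ≥ 2: X1 → 0, X2 → 1.
Binarize each right-hand side of length ≥ 3 by chaining fresh nonterminals (Y1, Y2, …): affected rules were A2 → X2 S X1; A1 → X1 X1 X1; A4 → A1 X2 X1.

S -> 1 | 0 | X1 A2 | X1 A1 | X2 A4; A2 -> 0 | X2 Y1; A1 -> X2 X1 | X1 Y2; A4 -> 1 | A1 Y3; X1 -> 0; X2 -> 1; Y1 -> S X1; Y2 -> X1 X1; Y3 -> X2 X1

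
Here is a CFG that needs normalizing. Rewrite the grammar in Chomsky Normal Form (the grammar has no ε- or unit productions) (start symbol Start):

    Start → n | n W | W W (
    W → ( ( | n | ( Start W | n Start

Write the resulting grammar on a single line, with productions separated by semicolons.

Introduce a nonterminal for each terminal appearing in a rule of length ≥ 2: X1 → n, X2 → (.
Binarize each right-hand side of length ≥ 3 by chaining fresh nonterminals (Y1, Y2, …): affected rules were Start → W W X2; W → X2 Start W.

Start → n | X1 W | W Y1; W → X2 X2 | n | X2 Y2 | X1 Start; X1 → n; X2 → (; Y1 → W X2; Y2 → Start W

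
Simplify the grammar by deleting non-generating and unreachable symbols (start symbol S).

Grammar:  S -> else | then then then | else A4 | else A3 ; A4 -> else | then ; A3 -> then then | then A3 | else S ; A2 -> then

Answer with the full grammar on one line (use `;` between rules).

S -> else | then then then | else A4 | else A3; A4 -> else | then; A3 -> then then | then A3 | else S

Generating nonterminals: {A2, A3, A4, S}.
Reachable from S after that: {A3, A4, S}.
Removed useless symbols: {A2} and every production mentioning them.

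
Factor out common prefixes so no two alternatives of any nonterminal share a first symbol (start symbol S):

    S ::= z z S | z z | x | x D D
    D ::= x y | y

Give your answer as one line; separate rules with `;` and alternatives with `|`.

S ::= z z S' | x S''; D ::= x y | y; S' ::= S | ε; S'' ::= ε | D D

S has alternatives sharing prefix 'z z': factor to S → z z S' with S' → S | ε.
S has alternatives sharing prefix 'x': factor to S → x S'' with S'' → ε | D D.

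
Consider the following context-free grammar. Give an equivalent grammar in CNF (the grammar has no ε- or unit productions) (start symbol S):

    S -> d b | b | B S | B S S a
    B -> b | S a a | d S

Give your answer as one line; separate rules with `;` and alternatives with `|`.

S -> X1 X2 | b | B S | B Y1; B -> b | S Y3 | X1 S; X1 -> d; X2 -> b; X3 -> a; Y1 -> S Y2; Y2 -> S X3; Y3 -> X3 X3

Introduce a nonterminal for each terminal appearing in a rule of length ≥ 2: X1 → d, X2 → b, X3 → a.
Binarize each right-hand side of length ≥ 3 by chaining fresh nonterminals (Y1, Y2, …): affected rules were S → B S S X3; B → S X3 X3.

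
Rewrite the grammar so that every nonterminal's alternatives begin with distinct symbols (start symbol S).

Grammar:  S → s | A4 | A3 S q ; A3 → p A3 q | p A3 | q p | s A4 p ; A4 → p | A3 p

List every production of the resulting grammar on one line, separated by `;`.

A3 has alternatives sharing prefix 'p A3': factor to A3 → p A3 A3' with A3' → q | ε.

S → s | A4 | A3 S q; A3 → q p | s A4 p | p A3 A3'; A4 → p | A3 p; A3' → q | ε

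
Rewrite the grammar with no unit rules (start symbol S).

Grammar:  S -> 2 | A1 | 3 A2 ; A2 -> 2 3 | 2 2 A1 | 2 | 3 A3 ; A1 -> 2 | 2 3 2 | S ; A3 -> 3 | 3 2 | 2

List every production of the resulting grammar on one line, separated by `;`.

S -> 2 | 2 3 2 | 3 A2; A2 -> 2 3 | 2 2 A1 | 2 | 3 A3; A1 -> 2 | 2 3 2 | 3 A2; A3 -> 3 | 3 2 | 2

Unit pairs: A1 ⇒* {S}; S ⇒* {A1}.
Replace each nonterminal's rules with the union of the non-unit rules of every nonterminal it unit-derives.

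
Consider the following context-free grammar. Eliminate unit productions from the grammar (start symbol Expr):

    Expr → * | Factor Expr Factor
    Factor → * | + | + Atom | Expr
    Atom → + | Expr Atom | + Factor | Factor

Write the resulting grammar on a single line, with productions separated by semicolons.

Unit pairs: Atom ⇒* {Expr, Factor}; Factor ⇒* {Expr}.
For every A with A ⇒* B via unit rules, add B's non-unit alternatives to A; then delete every rule of the form X → Y.

Expr → * | Factor Expr Factor; Factor → * | + | + Atom | Factor Expr Factor; Atom → + | Expr Atom | + Factor | * | + Atom | Factor Expr Factor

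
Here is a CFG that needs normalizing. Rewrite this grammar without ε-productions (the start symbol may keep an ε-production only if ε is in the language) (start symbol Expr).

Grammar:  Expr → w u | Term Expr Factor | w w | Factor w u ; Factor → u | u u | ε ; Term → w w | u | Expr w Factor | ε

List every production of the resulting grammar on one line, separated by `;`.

The nullable symbols are {Factor, Term}.
ε ∉ L(G), so no ε-production is kept.
Add the nullable-subset variants: Expr → Term Expr Factor gives Term Expr Factor | Term Expr | Expr Factor. Term → Expr w Factor gives Expr w Factor | Expr w.

Expr → w u | Term Expr Factor | Term Expr | Expr Factor | w w | Factor w u; Factor → u | u u; Term → w w | u | Expr w Factor | Expr w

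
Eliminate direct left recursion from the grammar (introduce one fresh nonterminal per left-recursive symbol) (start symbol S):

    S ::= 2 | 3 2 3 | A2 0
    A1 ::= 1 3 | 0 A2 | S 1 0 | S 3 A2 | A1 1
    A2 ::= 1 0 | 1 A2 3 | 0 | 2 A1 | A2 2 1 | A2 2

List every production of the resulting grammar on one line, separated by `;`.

S ::= 2 | 3 2 3 | A2 0; A1 ::= 1 3 A1' | 0 A2 A1' | S 1 0 A1' | S 3 A2 A1'; A2 ::= 1 0 A2' | 1 A2 3 A2' | 0 A2' | 2 A1 A2'; A1' ::= 1 A1' | ε; A2' ::= 2 1 A2' | 2 A2' | ε

Left recursion appears on A1, A2.
For A1: α = {1}, β = {1 3, 0 A2, S 1 0, S 3 A2}. Rewrite as A1 → β A1' and A1' → α A1' | ε.
For A2: α = {2 1, 2}, β = {1 0, 1 A2 3, 0, 2 A1}. Rewrite as A2 → β A2' and A2' → α A2' | ε.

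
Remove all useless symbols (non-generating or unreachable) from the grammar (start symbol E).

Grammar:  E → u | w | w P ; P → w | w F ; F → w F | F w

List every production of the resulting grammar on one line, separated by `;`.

E → u | w | w P; P → w

Generating nonterminals: {E, P}.
Reachable from E after that: {E, P}.
Removed useless symbols: {F} and every production mentioning them.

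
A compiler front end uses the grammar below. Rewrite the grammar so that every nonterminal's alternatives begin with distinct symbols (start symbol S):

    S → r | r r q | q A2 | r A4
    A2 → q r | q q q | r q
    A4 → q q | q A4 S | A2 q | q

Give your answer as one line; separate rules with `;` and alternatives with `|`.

S → q A2 | r S'; A2 → r q | q A2'; A4 → A2 q | q A4'; S' → ε | r q | A4; A2' → r | q q; A4' → q | A4 S | ε

S has alternatives sharing prefix 'r': factor to S → r S' with S' → ε | r q | A4.
A2 has alternatives sharing prefix 'q': factor to A2 → q A2' with A2' → r | q q.
A4 has alternatives sharing prefix 'q': factor to A4 → q A4' with A4' → q | A4 S | ε.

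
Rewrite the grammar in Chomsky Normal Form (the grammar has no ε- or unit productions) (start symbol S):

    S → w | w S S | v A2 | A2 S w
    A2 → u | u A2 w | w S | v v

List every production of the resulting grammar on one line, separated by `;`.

S → w | X1 Y1 | X2 A2 | A2 Y2; A2 → u | X3 Y3 | X1 S | X2 X2; X1 → w; X2 → v; X3 → u; Y1 → S S; Y2 → S X1; Y3 → A2 X1

Introduce a nonterminal for each terminal appearing in a rule of length ≥ 2: X1 → w, X2 → v, X3 → u.
Binarize each right-hand side of length ≥ 3 by chaining fresh nonterminals (Y1, Y2, …): affected rules were S → X1 S S; S → A2 S X1; A2 → X3 A2 X1.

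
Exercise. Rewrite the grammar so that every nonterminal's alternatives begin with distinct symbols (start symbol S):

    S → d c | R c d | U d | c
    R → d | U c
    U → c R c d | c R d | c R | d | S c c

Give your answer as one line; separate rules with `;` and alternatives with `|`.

S → d c | R c d | U d | c; R → d | U c; U → d | S c c | c R U'; U' → c d | d | ε

U has alternatives sharing prefix 'c R': factor to U → c R U' with U' → c d | d | ε.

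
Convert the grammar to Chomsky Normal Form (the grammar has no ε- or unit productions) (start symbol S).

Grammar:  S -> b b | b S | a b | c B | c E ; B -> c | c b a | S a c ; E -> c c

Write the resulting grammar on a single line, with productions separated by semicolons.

S -> X1 X1 | X1 S | X2 X1 | X3 B | X3 E; B -> c | X3 Y1 | S Y2; E -> X3 X3; X1 -> b; X2 -> a; X3 -> c; Y1 -> X1 X2; Y2 -> X2 X3

Introduce a nonterminal for each terminal appearing in a rule of length ≥ 2: X1 → b, X2 → a, X3 → c.
Binarize each right-hand side of length ≥ 3 by chaining fresh nonterminals (Y1, Y2, …): affected rules were B → X3 X1 X2; B → S X2 X3.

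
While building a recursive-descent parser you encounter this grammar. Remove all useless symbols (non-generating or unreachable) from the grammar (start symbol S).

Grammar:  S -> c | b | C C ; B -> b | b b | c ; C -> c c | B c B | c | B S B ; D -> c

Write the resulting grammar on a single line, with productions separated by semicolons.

S -> c | b | C C; B -> b | b b | c; C -> c c | B c B | c | B S B

Generating nonterminals: {B, C, D, S}.
Reachable from S after that: {B, C, S}.
Removed useless symbols: {D} and every production mentioning them.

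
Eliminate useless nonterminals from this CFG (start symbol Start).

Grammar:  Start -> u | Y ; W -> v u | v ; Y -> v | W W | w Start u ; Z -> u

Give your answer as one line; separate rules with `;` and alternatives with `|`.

Generating nonterminals: {Start, W, Y, Z}.
Reachable from Start after that: {Start, W, Y}.
Removed useless symbols: {Z} and every production mentioning them.

Start -> u | Y; W -> v u | v; Y -> v | W W | w Start u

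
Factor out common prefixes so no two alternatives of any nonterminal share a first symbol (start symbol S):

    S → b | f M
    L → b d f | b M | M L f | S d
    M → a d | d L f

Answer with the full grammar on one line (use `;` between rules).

L has alternatives sharing prefix 'b': factor to L → b L' with L' → d f | M.

S → b | f M; L → M L f | S d | b L'; M → a d | d L f; L' → d f | M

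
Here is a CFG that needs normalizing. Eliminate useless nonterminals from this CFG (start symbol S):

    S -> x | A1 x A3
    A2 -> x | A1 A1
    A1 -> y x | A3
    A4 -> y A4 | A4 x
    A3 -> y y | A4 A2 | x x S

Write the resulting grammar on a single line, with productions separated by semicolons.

S -> x | A1 x A3; A1 -> y x | A3; A3 -> y y | x x S

Generating nonterminals: {A1, A2, A3, S}.
Reachable from S after that: {A1, A3, S}.
Removed useless symbols: {A2, A4} and every production mentioning them.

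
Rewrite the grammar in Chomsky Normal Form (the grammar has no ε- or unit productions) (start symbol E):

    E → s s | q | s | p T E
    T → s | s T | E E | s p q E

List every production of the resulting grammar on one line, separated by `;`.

E → X1 X1 | q | s | X2 Y1; T → s | X1 T | E E | X1 Y2; X1 → s; X2 → p; X3 → q; Y1 → T E; Y2 → X2 Y3; Y3 → X3 E

Introduce a nonterminal for each terminal appearing in a rule of length ≥ 2: X1 → s, X2 → p, X3 → q.
Binarize each right-hand side of length ≥ 3 by chaining fresh nonterminals (Y1, Y2, …): affected rules were E → X2 T E; T → X1 X2 X3 E.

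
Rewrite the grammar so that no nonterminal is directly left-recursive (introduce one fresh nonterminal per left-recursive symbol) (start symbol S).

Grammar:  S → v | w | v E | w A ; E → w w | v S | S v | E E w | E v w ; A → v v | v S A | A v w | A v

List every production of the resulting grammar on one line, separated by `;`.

S → v | w | v E | w A; E → w w E' | v S E' | S v E'; A → v v A' | v S A A'; E' → E w E' | v w E' | ε; A' → v w A' | v A' | ε

Directly left-recursive nonterminals: E, A.
For E: α = {E w, v w}, β = {w w, v S, S v}. Rewrite as E → β E' and E' → α E' | ε.
For A: α = {v w, v}, β = {v v, v S A}. Rewrite as A → β A' and A' → α A' | ε.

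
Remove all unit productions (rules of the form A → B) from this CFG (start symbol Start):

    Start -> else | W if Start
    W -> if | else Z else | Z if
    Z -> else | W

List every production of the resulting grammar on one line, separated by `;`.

Start -> else | W if Start; W -> if | else Z else | Z if; Z -> else | if | else Z else | Z if

Unit pairs: Z ⇒* {W}.
For each unit pair (A, B), copy every non-unit production of B to A, then drop all unit productions.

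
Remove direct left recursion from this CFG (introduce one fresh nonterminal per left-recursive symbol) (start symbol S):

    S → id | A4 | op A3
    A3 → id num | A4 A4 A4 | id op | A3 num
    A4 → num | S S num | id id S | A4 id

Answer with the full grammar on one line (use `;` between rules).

S → id | A4 | op A3; A3 → id num A3' | A4 A4 A4 A3' | id op A3'; A4 → num A4' | S S num A4' | id id S A4'; A3' → num A3' | ε; A4' → id A4' | ε

A3, A4 are directly left-recursive.
For A3: α = {num}, β = {id num, A4 A4 A4, id op}. Rewrite as A3 → β A3' and A3' → α A3' | ε.
For A4: α = {id}, β = {num, S S num, id id S}. Rewrite as A4 → β A4' and A4' → α A4' | ε.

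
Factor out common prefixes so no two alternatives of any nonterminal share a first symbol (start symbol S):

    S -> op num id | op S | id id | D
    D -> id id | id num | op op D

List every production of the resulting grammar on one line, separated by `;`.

S -> id id | D | op S'; D -> op op D | id D'; S' -> num id | S; D' -> id | num

S has alternatives sharing prefix 'op': factor to S → op S' with S' → num id | S.
D has alternatives sharing prefix 'id': factor to D → id D' with D' → id | num.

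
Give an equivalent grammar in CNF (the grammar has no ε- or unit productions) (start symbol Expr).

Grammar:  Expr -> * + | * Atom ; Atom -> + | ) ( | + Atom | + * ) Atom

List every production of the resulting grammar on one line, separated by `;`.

Introduce a nonterminal for each terminal appearing in a rule of length ≥ 2: X1 → *, X2 → +, X3 → ), X4 → (.
Binarize each right-hand side of length ≥ 3 by chaining fresh nonterminals (Y1, Y2, …): affected rules were Atom → X2 X1 X3 Atom.

Expr -> X1 X2 | X1 Atom; Atom -> + | X3 X4 | X2 Atom | X2 Y1; X1 -> *; X2 -> +; X3 -> ); X4 -> (; Y1 -> X1 Y2; Y2 -> X3 Atom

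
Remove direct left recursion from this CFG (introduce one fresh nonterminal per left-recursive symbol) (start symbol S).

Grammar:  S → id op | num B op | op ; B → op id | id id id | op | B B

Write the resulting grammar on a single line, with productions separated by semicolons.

Directly left-recursive nonterminal: B.
For B: α = {B}, β = {op id, id id id, op}. Rewrite as B → β B' and B' → α B' | ε.

S → id op | num B op | op; B → op id B' | id id id B' | op B'; B' → B B' | epsilon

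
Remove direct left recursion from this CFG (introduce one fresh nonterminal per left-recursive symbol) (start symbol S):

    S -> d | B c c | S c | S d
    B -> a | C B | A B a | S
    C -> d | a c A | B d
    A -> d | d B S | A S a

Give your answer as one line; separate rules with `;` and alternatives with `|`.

S -> d S' | B c c S'; B -> a | C B | A B a | S; C -> d | a c A | B d; A -> d A' | d B S A'; S' -> c S' | d S' | ε; A' -> S a A' | ε

Directly left-recursive nonterminals: S, A.
For S: α = {c, d}, β = {d, B c c}. Rewrite as S → β S' and S' → α S' | ε.
For A: α = {S a}, β = {d, d B S}. Rewrite as A → β A' and A' → α A' | ε.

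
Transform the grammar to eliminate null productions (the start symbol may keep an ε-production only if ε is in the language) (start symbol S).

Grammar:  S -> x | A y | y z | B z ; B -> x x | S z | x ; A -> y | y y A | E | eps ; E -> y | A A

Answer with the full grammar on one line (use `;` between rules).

S -> x | A y | y | y z | B z; B -> x x | S z | x; A -> y | y y A | y y | E; E -> y | A A | A

The nullable symbols are {A, E}.
ε ∉ L(G), so no ε-production is kept.
Add the nullable-subset variants: S → A y gives A y | y. A → y y A gives y y A | y y. E → A A gives A A | A.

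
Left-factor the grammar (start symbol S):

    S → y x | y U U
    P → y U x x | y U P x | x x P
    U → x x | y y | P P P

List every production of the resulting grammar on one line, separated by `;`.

S has alternatives sharing prefix 'y': factor to S → y S' with S' → x | U U.
P has alternatives sharing prefix 'y U': factor to P → y U P' with P' → x x | P x.

S → y S'; P → x x P | y U P'; U → x x | y y | P P P; S' → x | U U; P' → x x | P x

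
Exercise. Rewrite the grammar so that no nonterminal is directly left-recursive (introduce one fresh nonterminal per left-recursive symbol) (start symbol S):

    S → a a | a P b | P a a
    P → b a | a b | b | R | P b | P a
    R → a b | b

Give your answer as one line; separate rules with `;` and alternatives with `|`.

S → a a | a P b | P a a; P → b a P' | a b P' | b P' | R P'; R → a b | b; P' → b P' | a P' | epsilon

Directly left-recursive nonterminal: P.
For P: α = {b, a}, β = {b a, a b, b, R}. Rewrite as P → β P' and P' → α P' | ε.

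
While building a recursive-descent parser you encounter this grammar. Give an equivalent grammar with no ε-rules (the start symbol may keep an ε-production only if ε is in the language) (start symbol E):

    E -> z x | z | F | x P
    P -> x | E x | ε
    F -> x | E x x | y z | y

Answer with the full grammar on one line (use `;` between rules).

E -> z x | z | F | x P | x; P -> x | E x; F -> x | E x x | y z | y

Nullable nonterminals: {P}.
ε ∉ L(G), so no ε-production is kept.
For each production, add variants omitting each subset of nullable occurrences: E → x P gives x P | x.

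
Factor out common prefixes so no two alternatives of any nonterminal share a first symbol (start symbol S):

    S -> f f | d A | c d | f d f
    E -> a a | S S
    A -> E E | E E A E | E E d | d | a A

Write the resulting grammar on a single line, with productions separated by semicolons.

S -> d A | c d | f S'; E -> a a | S S; A -> d | a A | E E A'; S' -> f | d f; A' -> epsilon | A E | d

S has alternatives sharing prefix 'f': factor to S → f S' with S' → f | d f.
A has alternatives sharing prefix 'E E': factor to A → E E A' with A' → ε | A E | d.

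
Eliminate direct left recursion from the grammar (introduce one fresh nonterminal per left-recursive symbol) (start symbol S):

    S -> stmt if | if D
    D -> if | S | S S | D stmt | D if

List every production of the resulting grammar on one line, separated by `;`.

S -> stmt if | if D; D -> if D' | S D' | S S D'; D' -> stmt D' | if D' | ε

Left recursion appears on D.
For D: α = {stmt, if}, β = {if, S, S S}. Rewrite as D → β D' and D' → α D' | ε.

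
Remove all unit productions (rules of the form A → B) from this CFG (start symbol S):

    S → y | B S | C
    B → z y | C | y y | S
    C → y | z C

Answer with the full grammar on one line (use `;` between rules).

Unit pairs: B ⇒* {C, S}; S ⇒* {C}.
For every A with A ⇒* B via unit rules, add B's non-unit alternatives to A; then delete every rule of the form X → Y.

S → y | z C | B S; B → z y | y y | y | z C | B S; C → y | z C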